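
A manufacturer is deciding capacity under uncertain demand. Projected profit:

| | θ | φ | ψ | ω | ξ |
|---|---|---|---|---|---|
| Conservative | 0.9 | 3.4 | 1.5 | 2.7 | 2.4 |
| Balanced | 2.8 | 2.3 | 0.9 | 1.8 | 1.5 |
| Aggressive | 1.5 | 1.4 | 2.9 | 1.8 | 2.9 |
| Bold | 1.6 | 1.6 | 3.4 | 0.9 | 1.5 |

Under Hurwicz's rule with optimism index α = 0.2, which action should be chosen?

Aggressive

Conservative: 0.2·3.4 + 0.8·0.9 = 1.4
Balanced: 0.2·2.8 + 0.8·0.9 = 1.28
Aggressive: 0.2·2.9 + 0.8·1.4 = 1.7
Bold: 0.2·3.4 + 0.8·0.9 = 1.4
Highest Hurwicz score = 1.7 → Aggressive.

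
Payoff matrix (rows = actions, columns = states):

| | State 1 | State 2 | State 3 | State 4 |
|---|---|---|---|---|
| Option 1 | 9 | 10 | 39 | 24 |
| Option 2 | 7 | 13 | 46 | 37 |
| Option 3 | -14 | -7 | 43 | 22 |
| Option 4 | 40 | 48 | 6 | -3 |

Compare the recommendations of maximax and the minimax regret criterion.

Row maxima: Option 1=39, Option 2=46, Option 3=43, Option 4=48
Best best-case = 48 → Option 4.
Column bests: State 1=40, State 2=48, State 3=46, State 4=37.
Option 1 regrets: 31, 38, 7, 13 → max 38
Option 2 regrets: 33, 35, 0, 0 → max 35
Option 3 regrets: 54, 55, 3, 15 → max 55
Option 4 regrets: 0, 0, 40, 40 → max 40
Smallest max regret = 35 → Option 2.

maximax → Option 4; minimax regret → Option 2 (disagree)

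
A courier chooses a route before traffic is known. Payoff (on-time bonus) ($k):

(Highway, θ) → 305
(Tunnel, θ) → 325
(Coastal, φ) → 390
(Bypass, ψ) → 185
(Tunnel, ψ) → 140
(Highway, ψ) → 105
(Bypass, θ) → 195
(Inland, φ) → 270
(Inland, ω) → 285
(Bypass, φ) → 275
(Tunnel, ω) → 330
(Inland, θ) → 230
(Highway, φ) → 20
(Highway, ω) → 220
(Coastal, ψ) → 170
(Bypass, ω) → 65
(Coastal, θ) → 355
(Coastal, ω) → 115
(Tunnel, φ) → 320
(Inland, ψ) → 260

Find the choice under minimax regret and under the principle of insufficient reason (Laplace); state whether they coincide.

Column bests: θ=355, φ=390, ψ=260, ω=330.
Tunnel regrets: 30, 70, 120, 0 → max 120
Bypass regrets: 160, 115, 75, 265 → max 265
Highway regrets: 50, 370, 155, 110 → max 370
Inland regrets: 125, 120, 0, 45 → max 125
Coastal regrets: 0, 0, 90, 215 → max 215
Smallest max regret = 120 → Tunnel.
Row averages: Tunnel=278.75, Bypass=180, Highway=162.5, Inland=261.25, Coastal=257.5
Highest average = 278.75 → Tunnel.

minimax regret → Tunnel; laplace → Tunnel (agree)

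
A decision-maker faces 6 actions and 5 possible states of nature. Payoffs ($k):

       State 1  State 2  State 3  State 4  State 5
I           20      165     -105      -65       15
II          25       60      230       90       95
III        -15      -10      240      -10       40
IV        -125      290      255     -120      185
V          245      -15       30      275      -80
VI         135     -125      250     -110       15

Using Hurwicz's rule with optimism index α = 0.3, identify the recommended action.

I: 0.3·165 + 0.7·(-105) = -24
II: 0.3·230 + 0.7·25 = 86.5
III: 0.3·240 + 0.7·(-15) = 61.5
IV: 0.3·290 + 0.7·(-125) = -0.5
V: 0.3·275 + 0.7·(-80) = 26.5
VI: 0.3·250 + 0.7·(-125) = -12.5
Highest Hurwicz score = 86.5 → II.

II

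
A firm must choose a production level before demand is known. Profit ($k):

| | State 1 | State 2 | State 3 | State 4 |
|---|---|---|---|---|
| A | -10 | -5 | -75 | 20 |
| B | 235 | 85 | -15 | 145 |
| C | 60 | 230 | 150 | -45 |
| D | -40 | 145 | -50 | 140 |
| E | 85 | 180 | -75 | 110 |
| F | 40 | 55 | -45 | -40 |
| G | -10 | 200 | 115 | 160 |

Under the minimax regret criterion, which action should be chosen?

B

Column bests: State 1=235, State 2=230, State 3=150, State 4=160.
A regrets: 245, 235, 225, 140 → max 245
B regrets: 0, 145, 165, 15 → max 165
C regrets: 175, 0, 0, 205 → max 205
D regrets: 275, 85, 200, 20 → max 275
E regrets: 150, 50, 225, 50 → max 225
F regrets: 195, 175, 195, 200 → max 200
G regrets: 245, 30, 35, 0 → max 245
Smallest max regret = 165 → B.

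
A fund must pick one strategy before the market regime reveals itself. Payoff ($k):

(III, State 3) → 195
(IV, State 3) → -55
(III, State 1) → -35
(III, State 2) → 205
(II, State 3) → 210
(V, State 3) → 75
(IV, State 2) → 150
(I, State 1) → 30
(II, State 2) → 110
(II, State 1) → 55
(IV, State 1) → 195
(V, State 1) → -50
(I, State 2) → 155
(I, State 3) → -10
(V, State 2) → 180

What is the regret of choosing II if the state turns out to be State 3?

0

Best payoff under State 3 is 210.
Regret = 210 − 210 = 0.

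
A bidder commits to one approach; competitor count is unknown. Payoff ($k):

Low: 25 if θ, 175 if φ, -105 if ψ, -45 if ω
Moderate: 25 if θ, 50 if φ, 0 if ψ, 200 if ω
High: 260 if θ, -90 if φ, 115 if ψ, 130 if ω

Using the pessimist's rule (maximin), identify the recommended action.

Moderate

Row minima: Low=-105, Moderate=0, High=-90
Best worst-case = 0 → Moderate.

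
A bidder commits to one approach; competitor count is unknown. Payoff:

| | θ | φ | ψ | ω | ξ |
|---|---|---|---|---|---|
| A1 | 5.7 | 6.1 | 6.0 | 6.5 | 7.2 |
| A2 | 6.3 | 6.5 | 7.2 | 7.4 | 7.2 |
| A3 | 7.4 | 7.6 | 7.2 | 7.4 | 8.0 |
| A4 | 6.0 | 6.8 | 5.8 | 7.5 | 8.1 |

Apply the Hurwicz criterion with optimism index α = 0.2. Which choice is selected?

A1: 0.2·7.2 + 0.8·5.7 = 6
A2: 0.2·7.4 + 0.8·6.3 = 6.52
A3: 0.2·8.0 + 0.8·7.2 = 7.36
A4: 0.2·8.1 + 0.8·5.8 = 6.26
Highest Hurwicz score = 7.36 → A3.

A3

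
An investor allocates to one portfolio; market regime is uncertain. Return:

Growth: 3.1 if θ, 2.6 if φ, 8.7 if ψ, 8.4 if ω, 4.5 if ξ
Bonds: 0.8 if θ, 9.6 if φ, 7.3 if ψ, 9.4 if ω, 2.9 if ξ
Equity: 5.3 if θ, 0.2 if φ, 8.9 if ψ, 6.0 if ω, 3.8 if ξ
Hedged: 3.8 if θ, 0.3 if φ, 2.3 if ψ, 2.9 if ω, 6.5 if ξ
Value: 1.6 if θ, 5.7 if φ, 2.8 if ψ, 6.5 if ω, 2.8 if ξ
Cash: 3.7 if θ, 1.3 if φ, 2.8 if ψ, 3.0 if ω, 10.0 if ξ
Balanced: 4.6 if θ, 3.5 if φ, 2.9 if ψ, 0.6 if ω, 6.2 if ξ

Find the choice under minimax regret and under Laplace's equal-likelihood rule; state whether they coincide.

Column bests: θ=5.3, φ=9.6, ψ=8.9, ω=9.4, ξ=10.0.
Growth regrets: 2.2, 7.0, 0.2, 1.0, 5.5 → max 7.0
Bonds regrets: 4.5, 0.0, 1.6, 0.0, 7.1 → max 7.1
Equity regrets: 0.0, 9.4, 0.0, 3.4, 6.2 → max 9.4
Hedged regrets: 1.5, 9.3, 6.6, 6.5, 3.5 → max 9.3
Value regrets: 3.7, 3.9, 6.1, 2.9, 7.2 → max 7.2
Cash regrets: 1.6, 8.3, 6.1, 6.4, 0.0 → max 8.3
Balanced regrets: 0.7, 6.1, 6.0, 8.8, 3.8 → max 8.8
Smallest max regret = 7.0 → Growth.
Row averages: Growth=5.46, Bonds=6, Equity=4.84, Hedged=3.16, Value=3.88, Cash=4.16, Balanced=3.56
Highest average = 6 → Bonds.

minimax regret → Growth; laplace → Bonds (disagree)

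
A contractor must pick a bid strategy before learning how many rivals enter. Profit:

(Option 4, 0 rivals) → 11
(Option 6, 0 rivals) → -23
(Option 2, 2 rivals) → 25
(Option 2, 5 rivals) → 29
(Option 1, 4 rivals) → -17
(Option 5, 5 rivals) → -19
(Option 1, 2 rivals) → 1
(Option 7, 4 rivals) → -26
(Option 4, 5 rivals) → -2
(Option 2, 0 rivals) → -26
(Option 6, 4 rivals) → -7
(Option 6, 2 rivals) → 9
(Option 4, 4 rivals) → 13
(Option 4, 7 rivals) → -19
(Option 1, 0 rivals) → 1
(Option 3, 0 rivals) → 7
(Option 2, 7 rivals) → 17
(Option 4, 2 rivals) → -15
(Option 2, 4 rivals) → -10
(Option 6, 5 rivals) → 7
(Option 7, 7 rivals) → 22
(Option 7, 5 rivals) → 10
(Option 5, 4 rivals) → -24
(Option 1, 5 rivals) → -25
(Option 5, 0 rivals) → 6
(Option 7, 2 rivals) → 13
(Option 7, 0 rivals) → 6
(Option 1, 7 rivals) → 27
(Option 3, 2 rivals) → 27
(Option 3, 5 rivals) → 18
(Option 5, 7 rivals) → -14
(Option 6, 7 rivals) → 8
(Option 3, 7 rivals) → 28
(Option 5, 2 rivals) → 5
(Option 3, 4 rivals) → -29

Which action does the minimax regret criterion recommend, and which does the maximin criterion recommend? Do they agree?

Column bests: 0 rivals=11, 2 rivals=27, 4 rivals=13, 5 rivals=29, 7 rivals=28.
Option 1 regrets: 10, 26, 30, 54, 1 → max 54
Option 2 regrets: 37, 2, 23, 0, 11 → max 37
Option 3 regrets: 4, 0, 42, 11, 0 → max 42
Option 4 regrets: 0, 42, 0, 31, 47 → max 47
Option 5 regrets: 5, 22, 37, 48, 42 → max 48
Option 6 regrets: 34, 18, 20, 22, 20 → max 34
Option 7 regrets: 5, 14, 39, 19, 6 → max 39
Smallest max regret = 34 → Option 6.
Row minima: Option 1=-25, Option 2=-26, Option 3=-29, Option 4=-19, Option 5=-24, Option 6=-23, Option 7=-26
Best worst-case = -19 → Option 4.

minimax regret → Option 6; maximin → Option 4 (disagree)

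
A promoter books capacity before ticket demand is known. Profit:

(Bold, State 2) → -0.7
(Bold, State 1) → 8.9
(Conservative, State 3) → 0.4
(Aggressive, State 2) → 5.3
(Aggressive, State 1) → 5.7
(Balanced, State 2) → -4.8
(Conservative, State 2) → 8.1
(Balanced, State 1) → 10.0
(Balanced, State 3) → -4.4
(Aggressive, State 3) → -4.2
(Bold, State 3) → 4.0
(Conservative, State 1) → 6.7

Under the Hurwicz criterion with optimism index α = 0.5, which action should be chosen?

Conservative: 0.5·8.1 + 0.5·0.4 = 4.25
Balanced: 0.5·10.0 + 0.5·(-4.8) = 2.6
Aggressive: 0.5·5.7 + 0.5·(-4.2) = 0.75
Bold: 0.5·8.9 + 0.5·(-0.7) = 4.1
Highest Hurwicz score = 4.25 → Conservative.

Conservative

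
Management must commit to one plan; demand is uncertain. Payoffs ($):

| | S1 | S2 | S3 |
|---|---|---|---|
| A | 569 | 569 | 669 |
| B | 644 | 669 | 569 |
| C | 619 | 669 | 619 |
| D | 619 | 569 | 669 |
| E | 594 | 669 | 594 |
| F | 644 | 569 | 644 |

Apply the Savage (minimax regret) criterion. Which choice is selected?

Column bests: S1=644, S2=669, S3=669.
A regrets: 75, 100, 0 → max 100
B regrets: 0, 0, 100 → max 100
C regrets: 25, 0, 50 → max 50
D regrets: 25, 100, 0 → max 100
E regrets: 50, 0, 75 → max 75
F regrets: 0, 100, 25 → max 100
Smallest max regret = 50 → C.

C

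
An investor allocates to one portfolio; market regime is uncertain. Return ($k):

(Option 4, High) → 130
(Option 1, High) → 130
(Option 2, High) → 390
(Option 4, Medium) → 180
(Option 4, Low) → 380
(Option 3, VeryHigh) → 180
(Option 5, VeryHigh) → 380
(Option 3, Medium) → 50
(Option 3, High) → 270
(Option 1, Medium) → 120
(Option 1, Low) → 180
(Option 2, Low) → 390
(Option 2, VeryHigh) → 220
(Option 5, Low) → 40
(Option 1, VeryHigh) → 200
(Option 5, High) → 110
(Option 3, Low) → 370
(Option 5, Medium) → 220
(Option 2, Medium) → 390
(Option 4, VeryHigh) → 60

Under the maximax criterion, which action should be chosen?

Row maxima: Option 1=200, Option 2=390, Option 3=370, Option 4=380, Option 5=380
Best best-case = 390 → Option 2.

Option 2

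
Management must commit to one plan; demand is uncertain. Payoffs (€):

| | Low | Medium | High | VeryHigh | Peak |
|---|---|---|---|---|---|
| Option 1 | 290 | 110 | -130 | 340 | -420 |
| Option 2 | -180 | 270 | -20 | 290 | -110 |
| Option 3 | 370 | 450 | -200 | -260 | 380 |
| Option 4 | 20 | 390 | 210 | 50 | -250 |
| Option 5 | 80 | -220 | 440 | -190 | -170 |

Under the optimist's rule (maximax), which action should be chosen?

Option 3

Row maxima: Option 1=340, Option 2=290, Option 3=450, Option 4=390, Option 5=440
Best best-case = 450 → Option 3.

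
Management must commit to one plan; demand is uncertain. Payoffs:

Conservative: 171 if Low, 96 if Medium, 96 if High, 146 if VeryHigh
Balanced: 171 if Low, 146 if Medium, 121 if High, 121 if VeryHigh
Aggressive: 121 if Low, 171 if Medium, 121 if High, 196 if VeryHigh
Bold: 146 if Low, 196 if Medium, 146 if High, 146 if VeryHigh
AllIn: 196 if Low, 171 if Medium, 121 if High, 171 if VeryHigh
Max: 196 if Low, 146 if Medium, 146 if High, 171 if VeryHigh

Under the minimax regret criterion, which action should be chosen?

AllIn

Column bests: Low=196, Medium=196, High=146, VeryHigh=196.
Conservative regrets: 25, 100, 50, 50 → max 100
Balanced regrets: 25, 50, 25, 75 → max 75
Aggressive regrets: 75, 25, 25, 0 → max 75
Bold regrets: 50, 0, 0, 50 → max 50
AllIn regrets: 0, 25, 25, 25 → max 25
Max regrets: 0, 50, 0, 25 → max 50
Smallest max regret = 25 → AllIn.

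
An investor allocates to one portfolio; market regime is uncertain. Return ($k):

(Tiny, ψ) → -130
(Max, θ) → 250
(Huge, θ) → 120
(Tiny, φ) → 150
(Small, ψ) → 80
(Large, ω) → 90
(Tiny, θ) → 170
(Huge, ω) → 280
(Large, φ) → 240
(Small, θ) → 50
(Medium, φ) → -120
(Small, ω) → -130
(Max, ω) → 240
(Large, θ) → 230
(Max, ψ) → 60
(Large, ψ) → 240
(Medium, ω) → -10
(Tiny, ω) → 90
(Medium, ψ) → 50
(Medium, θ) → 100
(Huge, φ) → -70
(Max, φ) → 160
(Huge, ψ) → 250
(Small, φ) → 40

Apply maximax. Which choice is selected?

Row maxima: Tiny=170, Small=80, Medium=100, Large=240, Huge=280, Max=250
Best best-case = 280 → Huge.

Huge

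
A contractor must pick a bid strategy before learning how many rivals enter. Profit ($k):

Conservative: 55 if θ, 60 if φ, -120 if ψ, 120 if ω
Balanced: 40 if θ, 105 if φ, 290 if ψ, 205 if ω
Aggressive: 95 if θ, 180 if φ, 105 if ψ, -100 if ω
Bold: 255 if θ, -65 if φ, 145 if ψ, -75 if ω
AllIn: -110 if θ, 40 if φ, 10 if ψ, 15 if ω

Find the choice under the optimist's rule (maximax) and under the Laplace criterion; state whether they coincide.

maximax → Balanced; laplace → Balanced (agree)

Row maxima: Conservative=120, Balanced=290, Aggressive=180, Bold=255, AllIn=40
Best best-case = 290 → Balanced.
Row averages: Conservative=28.75, Balanced=160, Aggressive=70, Bold=65, AllIn=-11.25
Highest average = 160 → Balanced.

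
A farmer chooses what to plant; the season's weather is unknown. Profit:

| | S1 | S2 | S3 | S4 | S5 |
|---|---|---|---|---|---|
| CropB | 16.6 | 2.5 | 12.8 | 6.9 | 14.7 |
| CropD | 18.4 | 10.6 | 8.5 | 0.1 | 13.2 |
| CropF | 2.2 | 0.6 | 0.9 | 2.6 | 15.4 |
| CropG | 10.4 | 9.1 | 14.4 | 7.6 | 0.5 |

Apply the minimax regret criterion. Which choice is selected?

CropD

Column bests: S1=18.4, S2=10.6, S3=14.4, S4=7.6, S5=15.4.
CropB regrets: 1.8, 8.1, 1.6, 0.7, 0.7 → max 8.1
CropD regrets: 0.0, 0.0, 5.9, 7.5, 2.2 → max 7.5
CropF regrets: 16.2, 10.0, 13.5, 5.0, 0.0 → max 16.2
CropG regrets: 8.0, 1.5, 0.0, 0.0, 14.9 → max 14.9
Smallest max regret = 7.5 → CropD.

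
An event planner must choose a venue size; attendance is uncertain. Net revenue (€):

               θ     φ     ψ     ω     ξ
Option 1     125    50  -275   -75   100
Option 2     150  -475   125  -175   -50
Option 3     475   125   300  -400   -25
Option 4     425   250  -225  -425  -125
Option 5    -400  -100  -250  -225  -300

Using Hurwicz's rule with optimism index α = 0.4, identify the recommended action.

Option 3

Option 1: 0.4·125 + 0.6·(-275) = -115
Option 2: 0.4·150 + 0.6·(-475) = -225
Option 3: 0.4·475 + 0.6·(-400) = -50
Option 4: 0.4·425 + 0.6·(-425) = -85
Option 5: 0.4·(-100) + 0.6·(-400) = -280
Highest Hurwicz score = -50 → Option 3.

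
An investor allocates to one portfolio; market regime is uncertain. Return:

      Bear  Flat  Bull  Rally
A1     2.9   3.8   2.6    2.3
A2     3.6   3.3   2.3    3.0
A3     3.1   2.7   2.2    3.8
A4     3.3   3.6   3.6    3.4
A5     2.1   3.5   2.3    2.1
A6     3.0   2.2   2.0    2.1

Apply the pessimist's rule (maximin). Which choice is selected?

A4

Row minima: A1=2.3, A2=2.3, A3=2.2, A4=3.3, A5=2.1, A6=2.0
Best worst-case = 3.3 → A4.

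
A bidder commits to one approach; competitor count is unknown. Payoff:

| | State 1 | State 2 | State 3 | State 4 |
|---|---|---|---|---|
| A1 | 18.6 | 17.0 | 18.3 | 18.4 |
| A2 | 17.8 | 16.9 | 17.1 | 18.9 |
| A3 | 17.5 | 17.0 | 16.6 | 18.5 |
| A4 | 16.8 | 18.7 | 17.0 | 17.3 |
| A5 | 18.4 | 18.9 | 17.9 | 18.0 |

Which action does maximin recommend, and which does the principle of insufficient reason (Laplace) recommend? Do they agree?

maximin → A5; laplace → A5 (agree)

Row minima: A1=17.0, A2=16.9, A3=16.6, A4=16.8, A5=17.9
Best worst-case = 17.9 → A5.
Row averages: A1=18.075, A2=17.675, A3=17.4, A4=17.45, A5=18.3
Highest average = 18.3 → A5.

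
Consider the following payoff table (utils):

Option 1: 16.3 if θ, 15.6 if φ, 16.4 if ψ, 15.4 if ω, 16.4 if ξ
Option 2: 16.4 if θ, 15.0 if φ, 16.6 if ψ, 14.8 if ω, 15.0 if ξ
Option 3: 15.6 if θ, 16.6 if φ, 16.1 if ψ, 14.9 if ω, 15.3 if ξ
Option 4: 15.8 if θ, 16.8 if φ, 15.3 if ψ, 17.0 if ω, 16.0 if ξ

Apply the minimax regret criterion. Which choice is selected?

Option 4

Column bests: θ=16.4, φ=16.8, ψ=16.6, ω=17.0, ξ=16.4.
Option 1 regrets: 0.1, 1.2, 0.2, 1.6, 0.0 → max 1.6
Option 2 regrets: 0.0, 1.8, 0.0, 2.2, 1.4 → max 2.2
Option 3 regrets: 0.8, 0.2, 0.5, 2.1, 1.1 → max 2.1
Option 4 regrets: 0.6, 0.0, 1.3, 0.0, 0.4 → max 1.3
Smallest max regret = 1.3 → Option 4.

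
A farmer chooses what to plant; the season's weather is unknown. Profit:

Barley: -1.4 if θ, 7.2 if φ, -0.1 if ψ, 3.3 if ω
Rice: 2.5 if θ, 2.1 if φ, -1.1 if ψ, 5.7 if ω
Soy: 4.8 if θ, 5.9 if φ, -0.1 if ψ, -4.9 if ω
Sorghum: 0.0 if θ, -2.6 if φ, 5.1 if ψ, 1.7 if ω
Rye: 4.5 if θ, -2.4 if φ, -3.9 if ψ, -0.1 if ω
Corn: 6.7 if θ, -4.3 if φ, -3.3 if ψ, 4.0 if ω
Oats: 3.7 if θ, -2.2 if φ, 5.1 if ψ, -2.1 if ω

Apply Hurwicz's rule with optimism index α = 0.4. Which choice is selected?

Barley: 0.4·7.2 + 0.6·(-1.4) = 2.04
Rice: 0.4·5.7 + 0.6·(-1.1) = 1.62
Soy: 0.4·5.9 + 0.6·(-4.9) = -0.58
Sorghum: 0.4·5.1 + 0.6·(-2.6) = 0.48
Rye: 0.4·4.5 + 0.6·(-3.9) = -0.54
Corn: 0.4·6.7 + 0.6·(-4.3) = 0.1
Oats: 0.4·5.1 + 0.6·(-2.2) = 0.72
Highest Hurwicz score = 2.04 → Barley.

Barley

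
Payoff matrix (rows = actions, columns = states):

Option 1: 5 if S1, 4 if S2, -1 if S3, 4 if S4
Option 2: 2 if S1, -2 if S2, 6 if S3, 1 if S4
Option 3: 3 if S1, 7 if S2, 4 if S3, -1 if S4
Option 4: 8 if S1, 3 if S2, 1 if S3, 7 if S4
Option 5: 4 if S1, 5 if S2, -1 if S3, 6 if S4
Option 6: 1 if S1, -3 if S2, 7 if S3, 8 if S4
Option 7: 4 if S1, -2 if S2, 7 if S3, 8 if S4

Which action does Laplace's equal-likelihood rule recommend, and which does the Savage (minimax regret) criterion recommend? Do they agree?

Row averages: Option 1=3, Option 2=1.75, Option 3=3.25, Option 4=4.75, Option 5=3.5, Option 6=3.25, Option 7=4.25
Highest average = 4.75 → Option 4.
Column bests: S1=8, S2=7, S3=7, S4=8.
Option 1 regrets: 3, 3, 8, 4 → max 8
Option 2 regrets: 6, 9, 1, 7 → max 9
Option 3 regrets: 5, 0, 3, 9 → max 9
Option 4 regrets: 0, 4, 6, 1 → max 6
Option 5 regrets: 4, 2, 8, 2 → max 8
Option 6 regrets: 7, 10, 0, 0 → max 10
Option 7 regrets: 4, 9, 0, 0 → max 9
Smallest max regret = 6 → Option 4.

laplace → Option 4; minimax regret → Option 4 (agree)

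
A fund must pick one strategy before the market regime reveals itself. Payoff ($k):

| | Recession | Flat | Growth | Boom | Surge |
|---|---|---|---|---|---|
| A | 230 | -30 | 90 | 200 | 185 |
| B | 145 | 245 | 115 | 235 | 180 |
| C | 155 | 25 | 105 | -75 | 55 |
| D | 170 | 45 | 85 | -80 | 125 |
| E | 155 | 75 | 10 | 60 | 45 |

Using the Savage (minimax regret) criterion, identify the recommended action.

Column bests: Recession=230, Flat=245, Growth=115, Boom=235, Surge=185.
A regrets: 0, 275, 25, 35, 0 → max 275
B regrets: 85, 0, 0, 0, 5 → max 85
C regrets: 75, 220, 10, 310, 130 → max 310
D regrets: 60, 200, 30, 315, 60 → max 315
E regrets: 75, 170, 105, 175, 140 → max 175
Smallest max regret = 85 → B.

B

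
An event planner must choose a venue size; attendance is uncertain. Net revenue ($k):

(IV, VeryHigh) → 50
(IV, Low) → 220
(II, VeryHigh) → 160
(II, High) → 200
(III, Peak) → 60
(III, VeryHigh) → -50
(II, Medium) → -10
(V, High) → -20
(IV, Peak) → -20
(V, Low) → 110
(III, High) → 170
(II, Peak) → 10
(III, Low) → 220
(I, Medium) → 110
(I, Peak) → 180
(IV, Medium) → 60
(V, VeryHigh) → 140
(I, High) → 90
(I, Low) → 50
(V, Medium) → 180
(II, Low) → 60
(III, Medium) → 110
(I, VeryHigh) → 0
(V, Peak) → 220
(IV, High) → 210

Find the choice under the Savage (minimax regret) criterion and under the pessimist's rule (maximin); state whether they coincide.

Column bests: Low=220, Medium=180, High=210, VeryHigh=160, Peak=220.
I regrets: 170, 70, 120, 160, 40 → max 170
II regrets: 160, 190, 10, 0, 210 → max 210
III regrets: 0, 70, 40, 210, 160 → max 210
IV regrets: 0, 120, 0, 110, 240 → max 240
V regrets: 110, 0, 230, 20, 0 → max 230
Smallest max regret = 170 → I.
Row minima: I=0, II=-10, III=-50, IV=-20, V=-20
Best worst-case = 0 → I.

minimax regret → I; maximin → I (agree)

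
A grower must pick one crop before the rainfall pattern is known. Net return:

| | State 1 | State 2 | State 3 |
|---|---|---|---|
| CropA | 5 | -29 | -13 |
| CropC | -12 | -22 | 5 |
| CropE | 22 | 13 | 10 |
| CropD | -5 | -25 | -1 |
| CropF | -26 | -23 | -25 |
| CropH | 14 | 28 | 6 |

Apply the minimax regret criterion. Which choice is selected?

Column bests: State 1=22, State 2=28, State 3=10.
CropA regrets: 17, 57, 23 → max 57
CropC regrets: 34, 50, 5 → max 50
CropE regrets: 0, 15, 0 → max 15
CropD regrets: 27, 53, 11 → max 53
CropF regrets: 48, 51, 35 → max 51
CropH regrets: 8, 0, 4 → max 8
Smallest max regret = 8 → CropH.

CropH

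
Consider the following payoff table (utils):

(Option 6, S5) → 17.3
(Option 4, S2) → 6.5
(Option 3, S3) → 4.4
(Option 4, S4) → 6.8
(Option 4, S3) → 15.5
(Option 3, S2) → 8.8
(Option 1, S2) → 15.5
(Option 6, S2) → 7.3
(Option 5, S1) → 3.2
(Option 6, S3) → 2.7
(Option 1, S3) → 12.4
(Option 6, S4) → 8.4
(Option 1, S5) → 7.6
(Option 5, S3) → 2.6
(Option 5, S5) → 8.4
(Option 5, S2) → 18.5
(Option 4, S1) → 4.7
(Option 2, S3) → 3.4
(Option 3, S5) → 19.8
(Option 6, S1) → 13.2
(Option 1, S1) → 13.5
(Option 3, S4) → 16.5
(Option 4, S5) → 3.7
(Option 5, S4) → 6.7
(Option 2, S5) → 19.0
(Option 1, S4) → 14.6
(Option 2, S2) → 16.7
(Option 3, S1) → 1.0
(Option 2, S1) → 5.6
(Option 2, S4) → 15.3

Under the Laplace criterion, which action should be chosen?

Row averages: Option 1=12.72, Option 2=12, Option 3=10.1, Option 4=7.44, Option 5=7.88, Option 6=9.78
Highest average = 12.72 → Option 1.

Option 1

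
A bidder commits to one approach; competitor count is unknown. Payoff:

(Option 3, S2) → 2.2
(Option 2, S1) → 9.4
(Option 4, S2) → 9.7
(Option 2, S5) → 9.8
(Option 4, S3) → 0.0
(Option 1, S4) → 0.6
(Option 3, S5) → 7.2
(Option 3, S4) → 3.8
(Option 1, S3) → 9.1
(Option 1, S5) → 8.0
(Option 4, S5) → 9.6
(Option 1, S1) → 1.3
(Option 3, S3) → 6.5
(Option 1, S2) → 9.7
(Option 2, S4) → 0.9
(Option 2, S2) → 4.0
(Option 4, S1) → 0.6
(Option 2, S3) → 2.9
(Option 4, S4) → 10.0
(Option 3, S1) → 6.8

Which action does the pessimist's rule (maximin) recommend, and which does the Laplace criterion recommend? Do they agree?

maximin → Option 3; laplace → Option 4 (disagree)

Row minima: Option 1=0.6, Option 2=0.9, Option 3=2.2, Option 4=0.0
Best worst-case = 2.2 → Option 3.
Row averages: Option 1=5.74, Option 2=5.4, Option 3=5.3, Option 4=5.98
Highest average = 5.98 → Option 4.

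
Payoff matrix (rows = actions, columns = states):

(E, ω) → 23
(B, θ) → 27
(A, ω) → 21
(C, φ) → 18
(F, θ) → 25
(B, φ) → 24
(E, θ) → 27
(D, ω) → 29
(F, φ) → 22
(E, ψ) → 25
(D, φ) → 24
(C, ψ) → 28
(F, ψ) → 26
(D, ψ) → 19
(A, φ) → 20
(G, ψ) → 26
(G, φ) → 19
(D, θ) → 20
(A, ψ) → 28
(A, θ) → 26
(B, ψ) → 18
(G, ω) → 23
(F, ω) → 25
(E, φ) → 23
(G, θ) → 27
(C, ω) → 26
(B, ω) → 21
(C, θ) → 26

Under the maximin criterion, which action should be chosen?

Row minima: A=20, B=18, C=18, D=19, E=23, F=22, G=19
Best worst-case = 23 → E.

E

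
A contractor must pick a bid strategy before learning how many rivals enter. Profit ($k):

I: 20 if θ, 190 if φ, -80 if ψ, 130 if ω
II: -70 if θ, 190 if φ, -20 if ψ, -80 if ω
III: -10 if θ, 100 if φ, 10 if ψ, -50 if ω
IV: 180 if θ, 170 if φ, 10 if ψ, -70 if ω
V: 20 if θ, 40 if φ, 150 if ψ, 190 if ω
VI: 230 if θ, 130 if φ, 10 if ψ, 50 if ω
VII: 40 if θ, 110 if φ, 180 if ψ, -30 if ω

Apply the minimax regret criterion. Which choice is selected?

Column bests: θ=230, φ=190, ψ=180, ω=190.
I regrets: 210, 0, 260, 60 → max 260
II regrets: 300, 0, 200, 270 → max 300
III regrets: 240, 90, 170, 240 → max 240
IV regrets: 50, 20, 170, 260 → max 260
V regrets: 210, 150, 30, 0 → max 210
VI regrets: 0, 60, 170, 140 → max 170
VII regrets: 190, 80, 0, 220 → max 220
Smallest max regret = 170 → VI.

VI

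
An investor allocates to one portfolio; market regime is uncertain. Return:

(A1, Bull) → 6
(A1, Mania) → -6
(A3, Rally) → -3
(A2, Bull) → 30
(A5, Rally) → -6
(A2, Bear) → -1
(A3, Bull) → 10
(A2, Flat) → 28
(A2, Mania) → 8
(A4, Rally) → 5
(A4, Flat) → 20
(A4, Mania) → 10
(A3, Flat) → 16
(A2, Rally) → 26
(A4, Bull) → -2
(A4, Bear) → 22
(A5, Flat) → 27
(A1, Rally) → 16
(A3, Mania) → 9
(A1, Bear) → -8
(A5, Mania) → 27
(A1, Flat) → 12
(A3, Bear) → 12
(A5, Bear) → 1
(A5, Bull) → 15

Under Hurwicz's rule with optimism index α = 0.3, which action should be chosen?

A1: 0.3·16 + 0.7·(-8) = -0.8
A2: 0.3·30 + 0.7·(-1) = 8.3
A3: 0.3·16 + 0.7·(-3) = 2.7
A4: 0.3·22 + 0.7·(-2) = 5.2
A5: 0.3·27 + 0.7·(-6) = 3.9
Highest Hurwicz score = 8.3 → A2.

A2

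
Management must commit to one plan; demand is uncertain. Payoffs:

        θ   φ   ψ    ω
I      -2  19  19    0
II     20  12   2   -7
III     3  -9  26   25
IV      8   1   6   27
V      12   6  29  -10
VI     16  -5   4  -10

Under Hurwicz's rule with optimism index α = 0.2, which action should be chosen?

I: 0.2·19 + 0.8·(-2) = 2.2
II: 0.2·20 + 0.8·(-7) = -1.6
III: 0.2·26 + 0.8·(-9) = -2
IV: 0.2·27 + 0.8·1 = 6.2
V: 0.2·29 + 0.8·(-10) = -2.2
VI: 0.2·16 + 0.8·(-10) = -4.8
Highest Hurwicz score = 6.2 → IV.

IV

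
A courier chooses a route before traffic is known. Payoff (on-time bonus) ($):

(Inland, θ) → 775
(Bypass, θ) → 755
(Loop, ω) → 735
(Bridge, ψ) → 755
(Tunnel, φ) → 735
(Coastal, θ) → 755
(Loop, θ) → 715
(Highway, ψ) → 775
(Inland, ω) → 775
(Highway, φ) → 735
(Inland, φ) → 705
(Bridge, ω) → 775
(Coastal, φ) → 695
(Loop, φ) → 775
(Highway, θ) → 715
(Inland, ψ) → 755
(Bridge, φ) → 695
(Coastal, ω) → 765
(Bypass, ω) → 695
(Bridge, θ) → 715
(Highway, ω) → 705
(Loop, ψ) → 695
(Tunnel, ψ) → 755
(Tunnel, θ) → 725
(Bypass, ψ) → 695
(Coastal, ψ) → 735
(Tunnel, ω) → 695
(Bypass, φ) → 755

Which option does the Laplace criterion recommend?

Inland

Row averages: Bypass=725, Coastal=737.5, Bridge=735, Inland=752.5, Tunnel=727.5, Loop=730, Highway=732.5
Highest average = 752.5 → Inland.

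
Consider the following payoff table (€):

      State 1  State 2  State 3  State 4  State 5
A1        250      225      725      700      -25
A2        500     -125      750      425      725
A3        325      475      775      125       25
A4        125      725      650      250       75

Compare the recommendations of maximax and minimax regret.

Row maxima: A1=725, A2=750, A3=775, A4=725
Best best-case = 775 → A3.
Column bests: State 1=500, State 2=725, State 3=775, State 4=700, State 5=725.
A1 regrets: 250, 500, 50, 0, 750 → max 750
A2 regrets: 0, 850, 25, 275, 0 → max 850
A3 regrets: 175, 250, 0, 575, 700 → max 700
A4 regrets: 375, 0, 125, 450, 650 → max 650
Smallest max regret = 650 → A4.

maximax → A3; minimax regret → A4 (disagree)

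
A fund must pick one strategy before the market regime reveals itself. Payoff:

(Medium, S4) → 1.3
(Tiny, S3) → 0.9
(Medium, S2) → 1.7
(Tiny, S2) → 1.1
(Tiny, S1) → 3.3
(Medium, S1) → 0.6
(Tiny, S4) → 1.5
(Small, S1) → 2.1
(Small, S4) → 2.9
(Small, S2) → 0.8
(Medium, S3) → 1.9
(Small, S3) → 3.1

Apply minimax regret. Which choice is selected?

Column bests: S1=3.3, S2=1.7, S3=3.1, S4=2.9.
Tiny regrets: 0.0, 0.6, 2.2, 1.4 → max 2.2
Small regrets: 1.2, 0.9, 0.0, 0.0 → max 1.2
Medium regrets: 2.7, 0.0, 1.2, 1.6 → max 2.7
Smallest max regret = 1.2 → Small.

Small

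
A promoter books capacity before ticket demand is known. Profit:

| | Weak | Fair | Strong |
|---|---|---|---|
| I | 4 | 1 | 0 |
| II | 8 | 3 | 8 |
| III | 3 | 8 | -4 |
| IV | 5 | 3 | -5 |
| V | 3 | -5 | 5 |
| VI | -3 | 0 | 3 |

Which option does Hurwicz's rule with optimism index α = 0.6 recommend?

II

I: 0.6·4 + 0.4·0 = 2.4
II: 0.6·8 + 0.4·3 = 6
III: 0.6·8 + 0.4·(-4) = 3.2
IV: 0.6·5 + 0.4·(-5) = 1
V: 0.6·5 + 0.4·(-5) = 1
VI: 0.6·3 + 0.4·(-3) = 0.6
Highest Hurwicz score = 6 → II.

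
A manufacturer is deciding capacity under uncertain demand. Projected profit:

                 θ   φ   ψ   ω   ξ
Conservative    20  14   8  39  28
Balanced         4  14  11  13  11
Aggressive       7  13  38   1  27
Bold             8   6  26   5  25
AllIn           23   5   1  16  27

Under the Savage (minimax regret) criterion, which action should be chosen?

Balanced

Column bests: θ=23, φ=14, ψ=38, ω=39, ξ=28.
Conservative regrets: 3, 0, 30, 0, 0 → max 30
Balanced regrets: 19, 0, 27, 26, 17 → max 27
Aggressive regrets: 16, 1, 0, 38, 1 → max 38
Bold regrets: 15, 8, 12, 34, 3 → max 34
AllIn regrets: 0, 9, 37, 23, 1 → max 37
Smallest max regret = 27 → Balanced.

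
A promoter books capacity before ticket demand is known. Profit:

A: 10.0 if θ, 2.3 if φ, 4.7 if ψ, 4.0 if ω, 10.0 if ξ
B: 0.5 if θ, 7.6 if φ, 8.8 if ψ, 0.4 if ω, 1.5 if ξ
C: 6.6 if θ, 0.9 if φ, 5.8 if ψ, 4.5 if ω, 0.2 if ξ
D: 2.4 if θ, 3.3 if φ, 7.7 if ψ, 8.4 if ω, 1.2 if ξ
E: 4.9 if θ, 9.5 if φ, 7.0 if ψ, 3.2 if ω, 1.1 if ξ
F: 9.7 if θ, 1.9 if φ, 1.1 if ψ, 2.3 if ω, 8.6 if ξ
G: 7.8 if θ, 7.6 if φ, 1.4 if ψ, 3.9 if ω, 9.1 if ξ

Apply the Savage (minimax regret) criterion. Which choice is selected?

A

Column bests: θ=10.0, φ=9.5, ψ=8.8, ω=8.4, ξ=10.0.
A regrets: 0.0, 7.2, 4.1, 4.4, 0.0 → max 7.2
B regrets: 9.5, 1.9, 0.0, 8.0, 8.5 → max 9.5
C regrets: 3.4, 8.6, 3.0, 3.9, 9.8 → max 9.8
D regrets: 7.6, 6.2, 1.1, 0.0, 8.8 → max 8.8
E regrets: 5.1, 0.0, 1.8, 5.2, 8.9 → max 8.9
F regrets: 0.3, 7.6, 7.7, 6.1, 1.4 → max 7.7
G regrets: 2.2, 1.9, 7.4, 4.5, 0.9 → max 7.4
Smallest max regret = 7.2 → A.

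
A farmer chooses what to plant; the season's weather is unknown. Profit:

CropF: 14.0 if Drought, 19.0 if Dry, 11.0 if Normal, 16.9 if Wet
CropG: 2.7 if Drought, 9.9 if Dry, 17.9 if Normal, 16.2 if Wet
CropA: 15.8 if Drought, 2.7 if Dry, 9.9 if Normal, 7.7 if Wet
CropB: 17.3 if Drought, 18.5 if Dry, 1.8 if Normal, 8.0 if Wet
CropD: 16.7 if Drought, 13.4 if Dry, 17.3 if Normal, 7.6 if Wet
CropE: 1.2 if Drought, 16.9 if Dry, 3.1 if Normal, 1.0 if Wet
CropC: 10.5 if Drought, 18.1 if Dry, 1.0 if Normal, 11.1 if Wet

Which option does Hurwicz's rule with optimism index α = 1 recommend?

CropF

CropF: 1·19.0 + 0·11.0 = 19
CropG: 1·17.9 + 0·2.7 = 17.9
CropA: 1·15.8 + 0·2.7 = 15.8
CropB: 1·18.5 + 0·1.8 = 18.5
CropD: 1·17.3 + 0·7.6 = 17.3
CropE: 1·16.9 + 0·1.0 = 16.9
CropC: 1·18.1 + 0·1.0 = 18.1
Highest Hurwicz score = 19 → CropF.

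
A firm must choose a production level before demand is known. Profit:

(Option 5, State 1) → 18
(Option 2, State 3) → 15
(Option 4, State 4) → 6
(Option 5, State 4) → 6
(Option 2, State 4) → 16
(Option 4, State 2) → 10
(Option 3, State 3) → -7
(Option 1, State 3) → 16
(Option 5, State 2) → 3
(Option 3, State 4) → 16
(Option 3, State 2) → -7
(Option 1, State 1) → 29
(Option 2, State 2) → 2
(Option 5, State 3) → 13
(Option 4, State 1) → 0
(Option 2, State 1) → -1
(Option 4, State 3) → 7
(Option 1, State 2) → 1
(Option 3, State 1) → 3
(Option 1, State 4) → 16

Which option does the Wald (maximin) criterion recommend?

Option 5

Row minima: Option 1=1, Option 2=-1, Option 3=-7, Option 4=0, Option 5=3
Best worst-case = 3 → Option 5.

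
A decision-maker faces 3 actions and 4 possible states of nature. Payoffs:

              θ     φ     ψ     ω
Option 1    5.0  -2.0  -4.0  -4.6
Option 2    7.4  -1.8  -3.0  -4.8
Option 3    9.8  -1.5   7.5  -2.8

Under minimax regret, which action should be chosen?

Option 3

Column bests: θ=9.8, φ=-1.5, ψ=7.5, ω=-2.8.
Option 1 regrets: 4.8, 0.5, 11.5, 1.8 → max 11.5
Option 2 regrets: 2.4, 0.3, 10.5, 2.0 → max 10.5
Option 3 regrets: 0.0, 0.0, 0.0, 0.0 → max 0.0
Smallest max regret = 0.0 → Option 3.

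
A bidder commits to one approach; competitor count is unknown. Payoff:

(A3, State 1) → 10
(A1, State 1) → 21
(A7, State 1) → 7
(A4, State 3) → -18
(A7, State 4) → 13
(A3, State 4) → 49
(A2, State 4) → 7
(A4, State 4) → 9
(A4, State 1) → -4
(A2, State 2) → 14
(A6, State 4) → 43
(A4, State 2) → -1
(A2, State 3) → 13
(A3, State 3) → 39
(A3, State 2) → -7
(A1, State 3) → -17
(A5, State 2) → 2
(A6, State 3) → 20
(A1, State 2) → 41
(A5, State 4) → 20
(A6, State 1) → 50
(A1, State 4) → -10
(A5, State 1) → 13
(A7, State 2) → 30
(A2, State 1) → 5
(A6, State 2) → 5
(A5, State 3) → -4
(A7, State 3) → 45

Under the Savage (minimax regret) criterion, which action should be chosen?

A6

Column bests: State 1=50, State 2=41, State 3=45, State 4=49.
A1 regrets: 29, 0, 62, 59 → max 62
A2 regrets: 45, 27, 32, 42 → max 45
A3 regrets: 40, 48, 6, 0 → max 48
A4 regrets: 54, 42, 63, 40 → max 63
A5 regrets: 37, 39, 49, 29 → max 49
A6 regrets: 0, 36, 25, 6 → max 36
A7 regrets: 43, 11, 0, 36 → max 43
Smallest max regret = 36 → A6.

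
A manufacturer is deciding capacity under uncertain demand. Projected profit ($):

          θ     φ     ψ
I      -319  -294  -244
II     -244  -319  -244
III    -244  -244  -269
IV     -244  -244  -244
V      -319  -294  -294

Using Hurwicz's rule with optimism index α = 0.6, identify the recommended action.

I: 0.6·(-244) + 0.4·(-319) = -274
II: 0.6·(-244) + 0.4·(-319) = -274
III: 0.6·(-244) + 0.4·(-269) = -254
IV: 0.6·(-244) + 0.4·(-244) = -244
V: 0.6·(-294) + 0.4·(-319) = -304
Highest Hurwicz score = -244 → IV.

IV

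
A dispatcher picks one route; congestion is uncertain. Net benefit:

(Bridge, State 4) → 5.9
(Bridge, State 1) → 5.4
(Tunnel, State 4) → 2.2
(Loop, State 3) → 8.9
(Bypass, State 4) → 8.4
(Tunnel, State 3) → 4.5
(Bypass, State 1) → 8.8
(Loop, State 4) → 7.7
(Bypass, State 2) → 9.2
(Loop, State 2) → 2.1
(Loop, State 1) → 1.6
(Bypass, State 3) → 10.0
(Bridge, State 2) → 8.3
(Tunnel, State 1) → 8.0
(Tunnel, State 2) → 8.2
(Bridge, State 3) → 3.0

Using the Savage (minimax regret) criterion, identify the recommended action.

Bypass

Column bests: State 1=8.8, State 2=9.2, State 3=10.0, State 4=8.4.
Bridge regrets: 3.4, 0.9, 7.0, 2.5 → max 7.0
Bypass regrets: 0.0, 0.0, 0.0, 0.0 → max 0.0
Tunnel regrets: 0.8, 1.0, 5.5, 6.2 → max 6.2
Loop regrets: 7.2, 7.1, 1.1, 0.7 → max 7.2
Smallest max regret = 0.0 → Bypass.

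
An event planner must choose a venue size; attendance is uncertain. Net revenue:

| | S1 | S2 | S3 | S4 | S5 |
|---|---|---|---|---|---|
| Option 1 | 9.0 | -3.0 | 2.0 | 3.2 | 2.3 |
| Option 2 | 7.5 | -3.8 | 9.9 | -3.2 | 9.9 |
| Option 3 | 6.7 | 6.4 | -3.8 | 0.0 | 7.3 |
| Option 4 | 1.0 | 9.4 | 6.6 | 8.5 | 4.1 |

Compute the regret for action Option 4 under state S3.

3.3

Best payoff under S3 is 9.9.
Regret = 9.9 − 6.6 = 3.3.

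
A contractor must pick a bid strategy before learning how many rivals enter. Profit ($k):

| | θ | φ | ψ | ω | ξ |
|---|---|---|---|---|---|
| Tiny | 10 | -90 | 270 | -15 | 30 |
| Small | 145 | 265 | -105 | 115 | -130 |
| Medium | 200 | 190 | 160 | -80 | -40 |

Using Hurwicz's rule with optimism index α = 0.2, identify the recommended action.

Tiny: 0.2·270 + 0.8·(-90) = -18
Small: 0.2·265 + 0.8·(-130) = -51
Medium: 0.2·200 + 0.8·(-80) = -24
Highest Hurwicz score = -18 → Tiny.

Tiny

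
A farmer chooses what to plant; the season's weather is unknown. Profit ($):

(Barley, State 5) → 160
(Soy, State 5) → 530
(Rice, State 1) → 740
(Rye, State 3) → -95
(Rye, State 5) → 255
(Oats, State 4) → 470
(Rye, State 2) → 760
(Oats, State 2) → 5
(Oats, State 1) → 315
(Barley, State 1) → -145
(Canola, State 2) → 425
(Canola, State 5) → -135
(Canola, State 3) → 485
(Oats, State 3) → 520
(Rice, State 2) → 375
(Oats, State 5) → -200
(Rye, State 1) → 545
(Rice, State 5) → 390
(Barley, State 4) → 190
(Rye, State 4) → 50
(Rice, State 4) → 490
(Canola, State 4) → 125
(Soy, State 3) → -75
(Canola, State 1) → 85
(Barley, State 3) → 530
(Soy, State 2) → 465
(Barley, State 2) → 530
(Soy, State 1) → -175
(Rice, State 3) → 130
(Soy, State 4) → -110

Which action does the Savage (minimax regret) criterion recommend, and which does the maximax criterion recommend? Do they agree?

minimax regret → Rice; maximax → Rye (disagree)

Column bests: State 1=740, State 2=760, State 3=530, State 4=490, State 5=530.
Barley regrets: 885, 230, 0, 300, 370 → max 885
Soy regrets: 915, 295, 605, 600, 0 → max 915
Canola regrets: 655, 335, 45, 365, 665 → max 665
Rye regrets: 195, 0, 625, 440, 275 → max 625
Oats regrets: 425, 755, 10, 20, 730 → max 755
Rice regrets: 0, 385, 400, 0, 140 → max 400
Smallest max regret = 400 → Rice.
Row maxima: Barley=530, Soy=530, Canola=485, Rye=760, Oats=520, Rice=740
Best best-case = 760 → Rye.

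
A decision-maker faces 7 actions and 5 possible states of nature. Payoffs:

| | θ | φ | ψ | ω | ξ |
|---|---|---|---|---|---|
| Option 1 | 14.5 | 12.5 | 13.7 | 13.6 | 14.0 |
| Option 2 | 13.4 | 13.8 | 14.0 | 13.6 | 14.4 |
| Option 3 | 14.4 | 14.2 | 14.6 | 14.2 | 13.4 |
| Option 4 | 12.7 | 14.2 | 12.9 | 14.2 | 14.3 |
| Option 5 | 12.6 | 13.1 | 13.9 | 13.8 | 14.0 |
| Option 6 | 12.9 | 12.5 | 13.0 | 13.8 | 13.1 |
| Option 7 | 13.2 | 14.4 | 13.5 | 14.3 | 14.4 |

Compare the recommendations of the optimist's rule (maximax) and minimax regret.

maximax → Option 3; minimax regret → Option 3 (agree)

Row maxima: Option 1=14.5, Option 2=14.4, Option 3=14.6, Option 4=14.3, Option 5=14.0, Option 6=13.8, Option 7=14.4
Best best-case = 14.6 → Option 3.
Column bests: θ=14.5, φ=14.4, ψ=14.6, ω=14.3, ξ=14.4.
Option 1 regrets: 0.0, 1.9, 0.9, 0.7, 0.4 → max 1.9
Option 2 regrets: 1.1, 0.6, 0.6, 0.7, 0.0 → max 1.1
Option 3 regrets: 0.1, 0.2, 0.0, 0.1, 1.0 → max 1.0
Option 4 regrets: 1.8, 0.2, 1.7, 0.1, 0.1 → max 1.8
Option 5 regrets: 1.9, 1.3, 0.7, 0.5, 0.4 → max 1.9
Option 6 regrets: 1.6, 1.9, 1.6, 0.5, 1.3 → max 1.9
Option 7 regrets: 1.3, 0.0, 1.1, 0.0, 0.0 → max 1.3
Smallest max regret = 1.0 → Option 3.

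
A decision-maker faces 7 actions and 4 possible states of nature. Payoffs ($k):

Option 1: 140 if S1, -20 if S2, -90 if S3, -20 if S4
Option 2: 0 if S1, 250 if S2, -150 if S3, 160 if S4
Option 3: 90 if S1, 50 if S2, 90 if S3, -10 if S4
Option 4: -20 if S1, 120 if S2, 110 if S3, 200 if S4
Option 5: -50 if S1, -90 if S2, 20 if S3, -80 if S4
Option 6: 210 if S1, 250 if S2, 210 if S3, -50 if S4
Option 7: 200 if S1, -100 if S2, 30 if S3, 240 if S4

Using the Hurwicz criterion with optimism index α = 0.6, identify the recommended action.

Option 1: 0.6·140 + 0.4·(-90) = 48
Option 2: 0.6·250 + 0.4·(-150) = 90
Option 3: 0.6·90 + 0.4·(-10) = 50
Option 4: 0.6·200 + 0.4·(-20) = 112
Option 5: 0.6·20 + 0.4·(-90) = -24
Option 6: 0.6·250 + 0.4·(-50) = 130
Option 7: 0.6·240 + 0.4·(-100) = 104
Highest Hurwicz score = 130 → Option 6.

Option 6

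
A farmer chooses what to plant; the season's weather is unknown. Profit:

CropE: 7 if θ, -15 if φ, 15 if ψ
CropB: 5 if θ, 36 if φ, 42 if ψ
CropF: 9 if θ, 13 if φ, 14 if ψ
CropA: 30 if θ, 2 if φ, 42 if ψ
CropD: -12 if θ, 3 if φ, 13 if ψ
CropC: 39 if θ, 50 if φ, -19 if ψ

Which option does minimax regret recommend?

CropB

Column bests: θ=39, φ=50, ψ=42.
CropE regrets: 32, 65, 27 → max 65
CropB regrets: 34, 14, 0 → max 34
CropF regrets: 30, 37, 28 → max 37
CropA regrets: 9, 48, 0 → max 48
CropD regrets: 51, 47, 29 → max 51
CropC regrets: 0, 0, 61 → max 61
Smallest max regret = 34 → CropB.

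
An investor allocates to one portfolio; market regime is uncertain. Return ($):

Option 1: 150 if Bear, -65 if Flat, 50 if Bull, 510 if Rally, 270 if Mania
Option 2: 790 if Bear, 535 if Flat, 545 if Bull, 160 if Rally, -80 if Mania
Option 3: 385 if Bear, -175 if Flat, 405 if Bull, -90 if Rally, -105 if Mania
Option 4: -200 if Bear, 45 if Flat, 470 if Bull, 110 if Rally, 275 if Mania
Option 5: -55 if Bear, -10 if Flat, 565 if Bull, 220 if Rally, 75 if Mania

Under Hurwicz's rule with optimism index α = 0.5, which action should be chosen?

Option 2

Option 1: 0.5·510 + 0.5·(-65) = 222.5
Option 2: 0.5·790 + 0.5·(-80) = 355
Option 3: 0.5·405 + 0.5·(-175) = 115
Option 4: 0.5·470 + 0.5·(-200) = 135
Option 5: 0.5·565 + 0.5·(-55) = 255
Highest Hurwicz score = 355 → Option 2.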